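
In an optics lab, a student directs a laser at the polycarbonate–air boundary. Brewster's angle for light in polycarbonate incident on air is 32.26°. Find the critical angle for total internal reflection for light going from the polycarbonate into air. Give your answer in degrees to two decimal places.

θ_c ≈ 39.14°

tan θ_B = n₂/n₁ = tan 32.26° = 0.6312.
Total internal reflection: sin θ_c = n₂/n₁ = 0.6312.
θ_c = arcsin(0.6312) = 39.14°.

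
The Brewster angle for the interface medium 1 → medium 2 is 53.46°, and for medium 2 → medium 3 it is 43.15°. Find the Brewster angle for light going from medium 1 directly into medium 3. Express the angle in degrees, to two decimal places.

θ_B ≈ 51.67°

tan θ_B(1→2) = n₂/n₁ = tan 53.46° = 1.3495.
tan θ_B(2→3) = n₃/n₂ = tan 43.15° = 0.9374.
So n₃/n₁ = (n₂/n₁)(n₃/n₂) = 1.3495 × 0.9374 = 1.2650.
θ_B(1→3) = arctan(1.2650) = 51.67°.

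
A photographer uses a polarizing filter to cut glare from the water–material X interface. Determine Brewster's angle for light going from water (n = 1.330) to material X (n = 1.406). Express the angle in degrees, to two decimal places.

θ_B ≈ 46.59°

At Brewster's angle the reflected and refracted rays are perpendicular, which with Snell's law gives tan θ_B = n₂/n₁.
Here n₂/n₁ = 1.406/1.330 = 1.0571, and Brewster's law gives tan θ_B = n₂/n₁. Taking the arctangent, θ_B = 46.59°.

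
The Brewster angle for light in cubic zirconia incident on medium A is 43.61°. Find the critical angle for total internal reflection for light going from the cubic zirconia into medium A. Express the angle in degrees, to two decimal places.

From Brewster, n₂/n₁ = tan θ_B = tan 43.61° = 0.9526.
Then sin θ_c = n₂/n₁ = 0.9526, so θ_c = arcsin 0.9526 = 72.29°.

θ_c ≈ 72.29°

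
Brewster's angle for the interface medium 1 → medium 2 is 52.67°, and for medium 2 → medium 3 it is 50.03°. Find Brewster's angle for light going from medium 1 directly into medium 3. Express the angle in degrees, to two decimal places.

θ_B ≈ 57.41°

tan θ_B(1→2) = n₂/n₁ = tan 52.67° = 1.3113.
tan θ_B(2→3) = n₃/n₂ = tan 50.03° = 1.1930.
n₃/n₁ = 1.5644. Then tan θ_B(1→3) = n₃/n₁, so θ_B(1→3) = arctan(1.5644) = 57.41°.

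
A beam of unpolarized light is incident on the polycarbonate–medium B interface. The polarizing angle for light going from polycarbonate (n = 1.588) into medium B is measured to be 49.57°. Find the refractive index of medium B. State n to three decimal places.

n ≈ 1.864

At the polarizing angle, tan θ_B = n₂/n₁ with n₁ on the incident side (polycarbonate) and n₂ on the transmitted side (medium B).
n₂ = n₁ tan θ_B = 1.588 × tan 49.57° = 1.864.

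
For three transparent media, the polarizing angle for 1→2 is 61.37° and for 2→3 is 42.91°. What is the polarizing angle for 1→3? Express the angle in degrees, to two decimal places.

θ_B ≈ 59.58°

tan θ_B(1→2) = n₂/n₁ = tan 61.37° = 1.8318.
tan θ_B(2→3) = n₃/n₂ = tan 42.91° = 0.9296.
n₃/n₁ = 1.7029. Then tan θ_B(1→3) = n₃/n₁, so θ_B(1→3) = arctan(1.7029) = 59.58°.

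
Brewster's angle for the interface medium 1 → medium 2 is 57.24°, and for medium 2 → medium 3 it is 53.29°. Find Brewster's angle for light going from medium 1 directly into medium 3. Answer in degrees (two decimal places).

tan θ_B(1→2) = n₂/n₁ = tan 57.24° = 1.5541.
tan θ_B(2→3) = n₃/n₂ = tan 53.29° = 1.3411.
So n₃/n₁ = (n₂/n₁)(n₃/n₂) = 1.5541 × 1.3411 = 2.0842.
θ_B(1→3) = arctan(2.0842) = 64.37°.

θ_B ≈ 64.37°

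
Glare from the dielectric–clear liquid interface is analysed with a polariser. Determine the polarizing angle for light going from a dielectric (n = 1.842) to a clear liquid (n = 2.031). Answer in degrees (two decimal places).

Brewster's condition: tan θ_B = n₂/n₁ = 2.031/1.842 = 1.1026.
So θ_B = arctan 1.1026 = 47.79°.

θ_B ≈ 47.79°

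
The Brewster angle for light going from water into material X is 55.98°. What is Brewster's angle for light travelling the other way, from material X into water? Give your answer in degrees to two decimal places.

θ_B' ≈ 34.02°

Reversing the direction swaps n₁ and n₂, so tan θ_B' = 1/tan θ_B and θ_B' = 90° − θ_B.
Hence θ_B' = 90° − 55.98° = 34.02°.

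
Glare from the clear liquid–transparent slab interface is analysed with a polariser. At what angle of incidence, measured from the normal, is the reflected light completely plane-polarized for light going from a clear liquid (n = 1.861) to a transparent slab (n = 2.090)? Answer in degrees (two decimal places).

θ_B ≈ 48.32°

tan θ_B = n₂/n₁ = 2.090/1.861 = 1.1231. Taking the arctangent, θ_B = 48.32°.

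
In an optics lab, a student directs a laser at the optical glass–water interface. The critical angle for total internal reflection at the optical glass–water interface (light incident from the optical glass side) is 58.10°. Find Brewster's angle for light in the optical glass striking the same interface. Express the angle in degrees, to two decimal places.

n₂/n₁ = sin θ_c = sin 58.10° = 0.8490.
tan θ_B equals the same ratio, so θ_B = arctan(0.8490) = 40.33°.

θ_B ≈ 40.33°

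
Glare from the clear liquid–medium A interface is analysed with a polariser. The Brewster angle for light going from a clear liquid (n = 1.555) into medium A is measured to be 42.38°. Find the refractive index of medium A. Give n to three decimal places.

At the Brewster angle, tan θ_B = n₂/n₁ with n₁ on the incident side (a clear liquid) and n₂ on the transmitted side (medium A).
n₂ = n₁ tan θ_B = 1.555 × tan 42.38° = 1.419.

n ≈ 1.419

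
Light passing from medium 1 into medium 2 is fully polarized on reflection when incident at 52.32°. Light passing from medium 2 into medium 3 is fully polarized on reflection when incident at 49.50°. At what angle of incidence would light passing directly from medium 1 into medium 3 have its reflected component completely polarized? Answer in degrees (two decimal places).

tan θ_B(1→2) = n₂/n₁ = tan 52.32° = 1.2948.
tan θ_B(2→3) = n₃/n₂ = tan 49.50° = 1.1708.
n₃/n₁ = 1.5160. Then tan θ_B(1→3) = n₃/n₁, so θ_B(1→3) = arctan(1.5160) = 56.59°.

θ_B ≈ 56.59°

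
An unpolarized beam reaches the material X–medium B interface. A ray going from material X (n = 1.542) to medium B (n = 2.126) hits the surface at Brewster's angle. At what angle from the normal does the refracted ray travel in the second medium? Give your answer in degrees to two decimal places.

θ_t ≈ 35.95°

θ_B = arctan(n₂/n₁) = arctan(2.126/1.542) = 54.05°.
Since θ_B + θ_t = 90° at Brewster incidence, θ_t = 90° − 54.05° = 35.95°.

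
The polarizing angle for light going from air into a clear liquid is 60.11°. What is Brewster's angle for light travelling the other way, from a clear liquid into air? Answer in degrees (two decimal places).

θ_B' ≈ 29.89°

The two Brewster angles are complementary: θ_B' = 90° − θ_B = 90° − 60.11° = 29.89°.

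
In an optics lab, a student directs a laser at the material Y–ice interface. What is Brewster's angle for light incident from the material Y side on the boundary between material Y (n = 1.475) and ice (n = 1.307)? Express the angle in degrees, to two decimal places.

θ_B ≈ 41.54°

Brewster's condition: tan θ_B = n₂/n₁ = 1.307/1.475 = 0.8861. Taking the arctangent, θ_B = 41.54°.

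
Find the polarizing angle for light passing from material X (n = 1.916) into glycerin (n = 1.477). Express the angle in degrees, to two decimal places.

θ_B ≈ 37.63°

At Brewster's angle the reflected and refracted rays are perpendicular, which with Snell's law gives tan θ_B = n₂/n₁.
Here n₂/n₁ = 1.477/1.916 = 0.7709, and Brewster's law gives tan θ_B = n₂/n₁. Taking the arctangent, θ_B = 37.63°.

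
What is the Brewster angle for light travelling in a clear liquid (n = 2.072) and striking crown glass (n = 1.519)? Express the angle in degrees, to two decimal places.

θ_B ≈ 36.25°

At Brewster's angle the reflected and refracted rays are perpendicular, which with Snell's law gives tan θ_B = n₂/n₁.
Brewster's condition: tan θ_B = n₂/n₁ = 1.519/2.072 = 0.7331. Taking the arctangent, θ_B = 36.25°.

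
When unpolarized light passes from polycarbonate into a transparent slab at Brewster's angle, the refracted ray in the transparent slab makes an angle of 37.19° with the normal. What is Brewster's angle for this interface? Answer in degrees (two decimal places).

θ_B ≈ 52.81°

Brewster's condition makes the reflected and refracted beams perpendicular: θ_B + θ_t = 90°.
θ_B = 90° − 37.19° = 52.81°.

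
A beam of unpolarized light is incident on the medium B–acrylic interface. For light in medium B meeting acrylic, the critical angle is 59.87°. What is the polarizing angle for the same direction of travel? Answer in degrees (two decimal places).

At the critical angle sin θ_c = n₂/n₁, giving n₂/n₁ = sin 59.87° = 0.8649.
Then tan θ_B = n₂/n₁ = 0.8649, so θ_B = arctan 0.8649 = 40.86°.

θ_B ≈ 40.86°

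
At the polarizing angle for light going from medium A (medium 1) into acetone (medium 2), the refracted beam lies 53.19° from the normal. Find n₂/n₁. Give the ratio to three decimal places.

At Brewster incidence θ_B = 90° − θ_t = 90° − 53.19° = 36.81°.
Then n₂/n₁ = tan θ_B = tan 36.81° = 0.748.

n₂/n₁ ≈ 0.748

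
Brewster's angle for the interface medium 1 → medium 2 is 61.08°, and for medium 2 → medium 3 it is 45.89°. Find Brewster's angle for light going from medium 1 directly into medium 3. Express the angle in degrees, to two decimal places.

θ_B ≈ 61.83°

tan θ_B(1→2) = n₂/n₁ = tan 61.08° = 1.8100.
tan θ_B(2→3) = n₃/n₂ = tan 45.89° = 1.0316.
n₃/n₁ = 1.8671. Then tan θ_B(1→3) = n₃/n₁, so θ_B(1→3) = arctan(1.8671) = 61.83°.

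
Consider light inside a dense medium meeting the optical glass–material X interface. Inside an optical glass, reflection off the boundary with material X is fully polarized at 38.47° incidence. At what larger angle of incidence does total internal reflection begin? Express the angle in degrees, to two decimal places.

θ_c ≈ 52.62°

tan θ_B = n₂/n₁ = tan 38.47° = 0.7946.
Total internal reflection: sin θ_c = n₂/n₁ = 0.7946.
θ_c = arcsin(0.7946) = 52.62°.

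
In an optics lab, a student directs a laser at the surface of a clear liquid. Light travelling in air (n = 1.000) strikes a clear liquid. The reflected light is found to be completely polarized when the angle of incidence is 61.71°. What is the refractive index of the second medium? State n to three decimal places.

Full polarization of the reflected beam means tan θ_B = n₂/n₁, where n₁ is the incident medium (air).
n₂ = n₁ tan θ_B = 1.000 × tan 61.71° = 1.858.

n ≈ 1.858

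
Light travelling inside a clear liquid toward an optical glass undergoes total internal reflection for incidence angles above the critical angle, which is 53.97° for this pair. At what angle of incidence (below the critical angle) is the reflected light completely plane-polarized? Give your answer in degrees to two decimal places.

At the critical angle sin θ_c = n₂/n₁, giving n₂/n₁ = sin 53.97° = 0.8087.
Then tan θ_B = n₂/n₁ = 0.8087, so θ_B = arctan 0.8087 = 38.96°.

θ_B ≈ 38.96°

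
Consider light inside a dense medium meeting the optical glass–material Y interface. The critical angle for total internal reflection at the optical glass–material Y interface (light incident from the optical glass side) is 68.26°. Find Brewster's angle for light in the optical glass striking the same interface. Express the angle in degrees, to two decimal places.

At the critical angle sin θ_c = n₂/n₁, giving n₂/n₁ = sin 68.26° = 0.9289.
Then tan θ_B = n₂/n₁ = 0.9289, so θ_B = arctan 0.9289 = 42.89°.

θ_B ≈ 42.89°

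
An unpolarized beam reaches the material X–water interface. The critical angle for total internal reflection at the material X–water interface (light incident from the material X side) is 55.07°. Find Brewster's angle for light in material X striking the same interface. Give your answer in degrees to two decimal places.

θ_B ≈ 39.35°

sin θ_c = n₂/n₁, so n₂/n₁ = sin 55.07° = 0.8199.
Brewster: tan θ_B = n₂/n₁ = 0.8199.
θ_B = arctan(0.8199) = 39.35°.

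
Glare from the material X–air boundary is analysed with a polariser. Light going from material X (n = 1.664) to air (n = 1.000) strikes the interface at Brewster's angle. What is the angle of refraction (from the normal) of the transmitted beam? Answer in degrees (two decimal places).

θ_B = arctan(n₂/n₁) = arctan(1.000/1.664) = 31.00°.
The refracted ray is perpendicular to the reflected ray, so θ_t = 90° − θ_B = 59.00°.

θ_t ≈ 59.00°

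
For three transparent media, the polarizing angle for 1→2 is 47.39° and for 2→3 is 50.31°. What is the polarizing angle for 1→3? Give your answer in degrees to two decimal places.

θ_B ≈ 52.64°

n₂/n₁ = tan 47.39° = 1.0871 and n₃/n₂ = tan 50.31° = 1.2049.
Multiplying, n₃/n₁ = 1.0871 × 1.2049 = 1.3099, and θ_B(1→3) = arctan 1.3099 = 52.64°.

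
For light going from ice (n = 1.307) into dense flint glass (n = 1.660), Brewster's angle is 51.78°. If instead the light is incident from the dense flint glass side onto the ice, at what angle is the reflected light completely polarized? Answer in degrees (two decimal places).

θ_B' ≈ 38.22°

Reversing the direction swaps n₁ and n₂, so tan θ_B' = 1/tan θ_B and θ_B' = 90° − θ_B.
Hence θ_B' = 90° − 51.78° = 38.22°.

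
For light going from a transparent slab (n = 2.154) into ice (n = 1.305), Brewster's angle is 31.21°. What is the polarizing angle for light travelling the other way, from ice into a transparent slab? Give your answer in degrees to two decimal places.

θ_B' ≈ 58.79°

The two Brewster angles are complementary: θ_B' = 90° − θ_B = 90° − 31.21° = 58.79°.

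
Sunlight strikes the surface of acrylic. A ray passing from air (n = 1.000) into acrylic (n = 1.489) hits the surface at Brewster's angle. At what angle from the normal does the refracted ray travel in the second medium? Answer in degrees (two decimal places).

θ_t ≈ 33.88°

First find Brewster's angle: tan θ_B = 1.489/1.000 = 1.4890, giving θ_B = 56.12°.
At Brewster's angle the reflected and refracted rays are perpendicular, so θ_t = 90° − θ_B = 90° − 56.12° = 33.88°.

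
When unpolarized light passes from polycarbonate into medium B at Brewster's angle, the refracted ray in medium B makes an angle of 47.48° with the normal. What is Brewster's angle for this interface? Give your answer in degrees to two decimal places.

At Brewster's angle the reflected and refracted rays are perpendicular, so θ_B + θ_t = 90°.
So θ_B = 90° − θ_t = 90° − 47.48° = 42.52°.

θ_B ≈ 42.52°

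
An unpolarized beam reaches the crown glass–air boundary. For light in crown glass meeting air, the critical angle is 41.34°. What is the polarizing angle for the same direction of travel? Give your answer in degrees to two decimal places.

θ_B ≈ 33.45°

n₂/n₁ = sin θ_c = sin 41.34° = 0.6605.
tan θ_B equals the same ratio, so θ_B = arctan(0.6605) = 33.45°.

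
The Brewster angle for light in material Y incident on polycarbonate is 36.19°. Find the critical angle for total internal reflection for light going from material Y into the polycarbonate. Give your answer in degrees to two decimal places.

n₂/n₁ = tan 36.19° = 0.7316; the critical angle satisfies sin θ_c = n₂/n₁.
θ_c = arcsin(0.7316) = 47.02°.

θ_c ≈ 47.02°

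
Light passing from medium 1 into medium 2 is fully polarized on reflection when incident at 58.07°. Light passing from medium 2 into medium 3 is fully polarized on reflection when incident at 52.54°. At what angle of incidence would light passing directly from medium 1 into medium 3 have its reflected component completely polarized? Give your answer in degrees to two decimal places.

θ_B ≈ 64.48°

n₂/n₁ = tan 58.07° = 1.6047 and n₃/n₂ = tan 52.54° = 1.3051.
Multiplying, n₃/n₁ = 1.6047 × 1.3051 = 2.0943, and θ_B(1→3) = arctan 2.0943 = 64.48°.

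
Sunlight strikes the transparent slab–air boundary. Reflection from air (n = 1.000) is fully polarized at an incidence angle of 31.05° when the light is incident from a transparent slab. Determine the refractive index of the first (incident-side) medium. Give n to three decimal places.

Brewster's law: tan θ_B = n₂/n₁ (light incident in a transparent slab, refracted into air).
n₁ = n₂ / tan θ_B = 1.000 / tan 31.05° = 1.661.

n ≈ 1.661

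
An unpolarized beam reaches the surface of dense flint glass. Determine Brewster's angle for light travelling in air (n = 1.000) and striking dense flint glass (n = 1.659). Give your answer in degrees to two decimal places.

The reflected p-component vanishes when tan θ_B = n₂/n₁.
tan θ_B = n₂/n₁ = 1.659/1.000 = 1.6590. Taking the arctangent, θ_B = 58.92°.

θ_B ≈ 58.92°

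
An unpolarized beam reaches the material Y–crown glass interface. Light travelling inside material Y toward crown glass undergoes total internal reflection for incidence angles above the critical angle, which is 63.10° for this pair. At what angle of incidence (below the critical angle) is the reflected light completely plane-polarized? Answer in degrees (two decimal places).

n₂/n₁ = sin θ_c = sin 63.10° = 0.8918.
tan θ_B equals the same ratio, so θ_B = arctan(0.8918) = 41.73°.

θ_B ≈ 41.73°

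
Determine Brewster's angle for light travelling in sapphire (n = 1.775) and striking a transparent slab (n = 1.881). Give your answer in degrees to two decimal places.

Here n₂/n₁ = 1.881/1.775 = 1.0597, and Brewster's law gives tan θ_B = n₂/n₁.
θ_B = arctan(1.0597) = 46.66°.

θ_B ≈ 46.66°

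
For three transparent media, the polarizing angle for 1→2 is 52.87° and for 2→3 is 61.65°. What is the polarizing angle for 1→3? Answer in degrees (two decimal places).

tan θ_B(1→2) = n₂/n₁ = tan 52.87° = 1.3208.
tan θ_B(2→3) = n₃/n₂ = tan 61.65° = 1.8533.
n₃/n₁ = 2.4479. Then tan θ_B(1→3) = n₃/n₁, so θ_B(1→3) = arctan(2.4479) = 67.78°.

θ_B ≈ 67.78°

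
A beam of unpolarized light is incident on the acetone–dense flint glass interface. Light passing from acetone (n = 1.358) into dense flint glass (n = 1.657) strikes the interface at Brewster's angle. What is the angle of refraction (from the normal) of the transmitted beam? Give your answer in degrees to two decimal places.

θ_t ≈ 39.34°

θ_B = arctan(n₂/n₁) = arctan(1.657/1.358) = 50.66°.
At Brewster's angle the reflected and refracted rays are perpendicular, so θ_t = 90° − θ_B = 90° − 50.66° = 39.34°.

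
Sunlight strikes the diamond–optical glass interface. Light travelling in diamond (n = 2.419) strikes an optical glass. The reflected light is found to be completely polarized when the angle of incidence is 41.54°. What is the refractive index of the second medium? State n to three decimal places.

At the polarizing angle, tan θ_B = n₂/n₁ with n₁ on the incident side (diamond) and n₂ on the transmitted side (an optical glass).
n₂ = n₁ tan θ_B = 2.419 × tan 41.54° = 2.143.

n ≈ 2.143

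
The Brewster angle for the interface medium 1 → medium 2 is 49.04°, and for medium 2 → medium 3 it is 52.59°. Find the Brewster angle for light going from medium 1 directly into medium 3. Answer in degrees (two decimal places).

n₂/n₁ = tan 49.04° = 1.1520 and n₃/n₂ = tan 52.59° = 1.3075.
So n₃/n₁ = (n₂/n₁)(n₃/n₂) = 1.1520 × 1.3075 = 1.5062.
θ_B(1→3) = arctan(1.5062) = 56.42°.

θ_B ≈ 56.42°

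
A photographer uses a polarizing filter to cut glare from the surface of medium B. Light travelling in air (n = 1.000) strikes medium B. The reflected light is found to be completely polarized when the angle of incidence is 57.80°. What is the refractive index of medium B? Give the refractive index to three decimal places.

At Brewster's angle, tan θ_B = n₂/n₁ with n₁ on the incident side (air) and n₂ on the transmitted side (medium B).
n₂ = n₁ tan θ_B = 1.000 × tan 57.80° = 1.588.

n ≈ 1.588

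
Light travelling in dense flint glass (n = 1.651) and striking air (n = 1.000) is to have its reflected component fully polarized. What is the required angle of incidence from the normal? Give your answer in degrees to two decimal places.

Brewster's condition: tan θ_B = n₂/n₁ = 1.000/1.651 = 0.6057.
θ_B = arctan(0.6057) = 31.20°.

θ_B ≈ 31.20°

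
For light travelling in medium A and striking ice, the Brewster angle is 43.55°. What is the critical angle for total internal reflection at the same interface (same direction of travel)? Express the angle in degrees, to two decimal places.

θ_c ≈ 71.92°

From Brewster, n₂/n₁ = tan θ_B = tan 43.55° = 0.9506.
Then sin θ_c = n₂/n₁ = 0.9506, so θ_c = arcsin 0.9506 = 71.92°.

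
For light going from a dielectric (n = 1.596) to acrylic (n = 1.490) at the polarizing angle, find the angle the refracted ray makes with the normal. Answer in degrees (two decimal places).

First find Brewster's angle: tan θ_B = 1.490/1.596 = 0.9336, giving θ_B = 43.03°.
Since θ_B + θ_t = 90° at Brewster incidence, θ_t = 90° − 43.03° = 46.97°.

θ_t ≈ 46.97°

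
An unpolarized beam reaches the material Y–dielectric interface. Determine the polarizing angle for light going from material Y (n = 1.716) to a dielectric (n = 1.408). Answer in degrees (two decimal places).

θ_B ≈ 39.37°

tan θ_B = n₂/n₁ = 1.408/1.716 = 0.8205. Taking the arctangent, θ_B = 39.37°.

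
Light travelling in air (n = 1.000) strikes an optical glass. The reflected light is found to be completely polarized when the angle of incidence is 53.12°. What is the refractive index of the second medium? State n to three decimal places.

n ≈ 1.333

Full polarization of the reflected beam means tan θ_B = n₂/n₁, where n₁ is the incident medium (air).
n₂ = n₁ tan θ_B = 1.000 × tan 53.12° = 1.333.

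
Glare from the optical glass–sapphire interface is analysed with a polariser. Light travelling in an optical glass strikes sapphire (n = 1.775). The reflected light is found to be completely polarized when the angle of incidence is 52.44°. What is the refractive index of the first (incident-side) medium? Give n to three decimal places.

n ≈ 1.365

Brewster's law: tan θ_B = n₂/n₁ (light incident in an optical glass, refracted into sapphire).
n₁ = n₂ / tan θ_B = 1.775 / tan 52.44° = 1.365.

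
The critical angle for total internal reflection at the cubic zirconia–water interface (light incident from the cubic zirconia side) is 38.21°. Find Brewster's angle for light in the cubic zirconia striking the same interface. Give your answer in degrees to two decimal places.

sin θ_c = n₂/n₁, so n₂/n₁ = sin 38.21° = 0.6185.
Brewster: tan θ_B = n₂/n₁ = 0.6185.
θ_B = arctan(0.6185) = 31.74°.

θ_B ≈ 31.74°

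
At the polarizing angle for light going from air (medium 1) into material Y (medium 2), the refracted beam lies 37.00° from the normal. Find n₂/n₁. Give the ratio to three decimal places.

At Brewster incidence θ_B = 90° − θ_t = 90° − 37.00° = 53.00°.
Then n₂/n₁ = tan θ_B = tan 53.00° = 1.327.

n₂/n₁ ≈ 1.327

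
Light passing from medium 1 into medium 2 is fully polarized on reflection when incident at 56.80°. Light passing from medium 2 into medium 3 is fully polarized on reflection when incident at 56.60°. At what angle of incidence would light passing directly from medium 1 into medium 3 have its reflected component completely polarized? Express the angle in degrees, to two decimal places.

θ_B ≈ 66.66°

n₂/n₁ = tan 56.80° = 1.5282 and n₃/n₂ = tan 56.60° = 1.5166.
So n₃/n₁ = (n₂/n₁)(n₃/n₂) = 1.5282 × 1.5166 = 2.3176.
θ_B(1→3) = arctan(2.3176) = 66.66°.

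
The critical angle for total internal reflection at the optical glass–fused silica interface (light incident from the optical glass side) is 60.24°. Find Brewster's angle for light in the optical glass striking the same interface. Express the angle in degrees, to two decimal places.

θ_B ≈ 40.96°

sin θ_c = n₂/n₁, so n₂/n₁ = sin 60.24° = 0.8681.
Brewster: tan θ_B = n₂/n₁ = 0.8681.
θ_B = arctan(0.8681) = 40.96°.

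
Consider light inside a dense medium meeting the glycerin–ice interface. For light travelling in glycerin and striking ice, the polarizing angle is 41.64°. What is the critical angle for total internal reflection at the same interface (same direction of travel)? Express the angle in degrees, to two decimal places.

θ_c ≈ 62.76°

n₂/n₁ = tan 41.64° = 0.8891; the critical angle satisfies sin θ_c = n₂/n₁.
θ_c = arcsin(0.8891) = 62.76°.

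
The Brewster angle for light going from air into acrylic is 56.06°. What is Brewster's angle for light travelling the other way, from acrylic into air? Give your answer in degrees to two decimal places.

θ_B' ≈ 33.94°

The two Brewster angles are complementary: θ_B' = 90° − θ_B = 90° − 56.06° = 33.94°.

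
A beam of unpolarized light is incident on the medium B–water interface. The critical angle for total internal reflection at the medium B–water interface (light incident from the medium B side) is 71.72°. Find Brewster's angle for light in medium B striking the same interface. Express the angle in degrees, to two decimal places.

At the critical angle sin θ_c = n₂/n₁, giving n₂/n₁ = sin 71.72° = 0.9495.
Then tan θ_B = n₂/n₁ = 0.9495, so θ_B = arctan 0.9495 = 43.52°.

θ_B ≈ 43.52°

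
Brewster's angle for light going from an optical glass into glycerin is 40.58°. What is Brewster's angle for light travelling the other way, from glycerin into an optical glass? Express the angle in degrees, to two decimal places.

θ_B' ≈ 49.42°

tan θ_B' = n₁/n₂ = 1/tan θ_B, so θ_B' = 90° − θ_B.
θ_B' = 90° − 40.58° = 49.42°.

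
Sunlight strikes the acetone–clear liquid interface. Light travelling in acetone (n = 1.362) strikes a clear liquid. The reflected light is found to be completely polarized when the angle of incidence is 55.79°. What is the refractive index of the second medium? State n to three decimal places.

Full polarization of the reflected beam means tan θ_B = n₂/n₁, where n₁ is the incident medium (acetone).
n₂ = n₁ tan θ_B = 1.362 × tan 55.79° = 2.003.

n ≈ 2.003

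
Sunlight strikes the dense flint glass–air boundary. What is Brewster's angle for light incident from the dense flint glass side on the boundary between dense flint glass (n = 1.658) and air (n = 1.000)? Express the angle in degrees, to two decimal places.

θ_B ≈ 31.10°

At Brewster's angle the reflected and refracted rays are perpendicular, which with Snell's law gives tan θ_B = n₂/n₁.
tan θ_B = n₂/n₁ = 1.000/1.658 = 0.6031. Taking the arctangent, θ_B = 31.10°.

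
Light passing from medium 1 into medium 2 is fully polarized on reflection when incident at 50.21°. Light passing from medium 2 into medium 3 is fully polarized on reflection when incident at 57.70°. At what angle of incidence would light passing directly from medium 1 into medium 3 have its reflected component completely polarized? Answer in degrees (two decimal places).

θ_B ≈ 62.23°

n₂/n₁ = tan 50.21° = 1.2007 and n₃/n₂ = tan 57.70° = 1.5818.
Multiplying, n₃/n₁ = 1.2007 × 1.5818 = 1.8993, and θ_B(1→3) = arctan 1.8993 = 62.23°.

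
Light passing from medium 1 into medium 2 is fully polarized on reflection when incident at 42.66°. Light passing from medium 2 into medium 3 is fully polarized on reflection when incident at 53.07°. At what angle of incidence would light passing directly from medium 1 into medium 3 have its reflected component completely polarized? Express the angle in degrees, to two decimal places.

θ_B ≈ 50.80°

n₂/n₁ = tan 42.66° = 0.9215 and n₃/n₂ = tan 53.07° = 1.3304.
n₃/n₁ = 1.2260. Then tan θ_B(1→3) = n₃/n₁, so θ_B(1→3) = arctan(1.2260) = 50.80°.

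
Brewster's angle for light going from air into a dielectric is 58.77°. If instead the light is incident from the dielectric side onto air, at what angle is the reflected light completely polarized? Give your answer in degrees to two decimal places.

θ_B' ≈ 31.23°

The two Brewster angles are complementary: θ_B' = 90° − θ_B = 90° − 58.77° = 31.23°.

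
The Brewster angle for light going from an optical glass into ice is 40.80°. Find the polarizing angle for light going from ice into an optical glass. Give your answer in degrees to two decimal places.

θ_B' ≈ 49.20°

tan θ_B' = n₁/n₂ = 1/tan θ_B, so θ_B' = 90° − θ_B.
θ_B' = 90° − 40.80° = 49.20°.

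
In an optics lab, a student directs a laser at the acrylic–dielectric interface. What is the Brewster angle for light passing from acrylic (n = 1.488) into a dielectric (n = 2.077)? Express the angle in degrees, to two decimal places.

tan θ_B = n₂/n₁ = 2.077/1.488 = 1.3958. Taking the arctangent, θ_B = 54.38°.

θ_B ≈ 54.38°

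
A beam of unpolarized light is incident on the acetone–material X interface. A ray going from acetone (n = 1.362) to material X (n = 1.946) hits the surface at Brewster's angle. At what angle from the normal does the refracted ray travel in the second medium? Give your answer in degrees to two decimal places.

First find Brewster's angle: tan θ_B = 1.946/1.362 = 1.4288, giving θ_B = 55.01°.
The refracted ray is perpendicular to the reflected ray, so θ_t = 90° − θ_B = 34.99°.

θ_t ≈ 34.99°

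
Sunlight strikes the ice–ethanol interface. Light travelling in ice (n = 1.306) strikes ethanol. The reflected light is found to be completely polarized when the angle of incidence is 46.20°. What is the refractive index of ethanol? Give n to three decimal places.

n ≈ 1.362

At the Brewster angle, tan θ_B = n₂/n₁ with n₁ on the incident side (ice) and n₂ on the transmitted side (ethanol).
n₂ = n₁ tan θ_B = 1.306 × tan 46.20° = 1.362.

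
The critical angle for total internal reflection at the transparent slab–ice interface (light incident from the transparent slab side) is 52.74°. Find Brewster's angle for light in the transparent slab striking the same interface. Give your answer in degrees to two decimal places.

θ_B ≈ 38.52°

n₂/n₁ = sin θ_c = sin 52.74° = 0.7959.
tan θ_B equals the same ratio, so θ_B = arctan(0.7959) = 38.52°.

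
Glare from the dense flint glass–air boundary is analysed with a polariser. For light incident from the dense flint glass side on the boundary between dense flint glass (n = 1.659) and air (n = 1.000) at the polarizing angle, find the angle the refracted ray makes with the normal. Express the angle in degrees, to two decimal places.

θ_B = arctan(n₂/n₁) = arctan(1.000/1.659) = 31.08°.
At Brewster's angle the reflected and refracted rays are perpendicular, so θ_t = 90° − θ_B = 90° − 31.08° = 58.92°.

θ_t ≈ 58.92°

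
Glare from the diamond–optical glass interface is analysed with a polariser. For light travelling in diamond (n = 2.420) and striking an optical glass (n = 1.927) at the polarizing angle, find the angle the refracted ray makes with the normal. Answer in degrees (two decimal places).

θ_t ≈ 51.47°

tan θ_B = n₂/n₁ = 1.927/2.420 = 0.7963, so θ_B = 38.53°.
Since θ_B + θ_t = 90° at Brewster incidence, θ_t = 90° − 38.53° = 51.47°.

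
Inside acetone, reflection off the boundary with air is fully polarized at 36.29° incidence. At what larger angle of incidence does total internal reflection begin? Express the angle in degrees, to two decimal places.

tan θ_B = n₂/n₁ = tan 36.29° = 0.7343.
Total internal reflection: sin θ_c = n₂/n₁ = 0.7343.
θ_c = arcsin(0.7343) = 47.25°.

θ_c ≈ 47.25°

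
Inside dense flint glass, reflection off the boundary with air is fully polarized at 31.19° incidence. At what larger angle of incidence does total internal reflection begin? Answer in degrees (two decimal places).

θ_c ≈ 37.26°

n₂/n₁ = tan 31.19° = 0.6054; the critical angle satisfies sin θ_c = n₂/n₁.
θ_c = arcsin(0.6054) = 37.26°.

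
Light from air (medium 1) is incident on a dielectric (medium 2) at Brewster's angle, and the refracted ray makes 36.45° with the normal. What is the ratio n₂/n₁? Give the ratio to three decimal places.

n₂/n₁ ≈ 1.354

θ_B + θ_t = 90°, so θ_B = 90° − 36.45° = 53.55°.
Then n₂/n₁ = tan θ_B = tan 53.55° = 1.354.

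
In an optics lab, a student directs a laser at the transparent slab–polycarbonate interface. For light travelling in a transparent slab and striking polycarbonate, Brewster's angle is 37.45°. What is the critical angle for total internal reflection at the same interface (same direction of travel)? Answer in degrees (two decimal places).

tan θ_B = n₂/n₁ = tan 37.45° = 0.7659.
Total internal reflection: sin θ_c = n₂/n₁ = 0.7659.
θ_c = arcsin(0.7659) = 49.99°.

θ_c ≈ 49.99°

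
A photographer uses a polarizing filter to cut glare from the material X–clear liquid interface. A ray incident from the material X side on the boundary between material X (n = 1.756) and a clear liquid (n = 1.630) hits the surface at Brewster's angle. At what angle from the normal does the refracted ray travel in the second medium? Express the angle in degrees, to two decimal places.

tan θ_B = n₂/n₁ = 1.630/1.756 = 0.9282, so θ_B = 42.87°.
Since θ_B + θ_t = 90° at Brewster incidence, θ_t = 90° − 42.87° = 47.13°.

θ_t ≈ 47.13°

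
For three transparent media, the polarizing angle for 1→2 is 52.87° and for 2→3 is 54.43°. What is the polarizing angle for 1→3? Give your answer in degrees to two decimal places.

θ_B ≈ 61.57°

n₂/n₁ = tan 52.87° = 1.3208 and n₃/n₂ = tan 54.43° = 1.3983.
So n₃/n₁ = (n₂/n₁)(n₃/n₂) = 1.3208 × 1.3983 = 1.8469.
θ_B(1→3) = arctan(1.8469) = 61.57°.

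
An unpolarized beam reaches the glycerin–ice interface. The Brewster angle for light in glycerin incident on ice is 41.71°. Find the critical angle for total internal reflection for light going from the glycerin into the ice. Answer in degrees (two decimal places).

n₂/n₁ = tan 41.71° = 0.8913; the critical angle satisfies sin θ_c = n₂/n₁.
θ_c = arcsin(0.8913) = 63.03°.

θ_c ≈ 63.03°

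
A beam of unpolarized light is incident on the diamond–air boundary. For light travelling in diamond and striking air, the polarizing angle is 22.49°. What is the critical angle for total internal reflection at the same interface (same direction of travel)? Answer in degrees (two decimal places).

n₂/n₁ = tan 22.49° = 0.4140; the critical angle satisfies sin θ_c = n₂/n₁.
θ_c = arcsin(0.4140) = 24.46°.

θ_c ≈ 24.46°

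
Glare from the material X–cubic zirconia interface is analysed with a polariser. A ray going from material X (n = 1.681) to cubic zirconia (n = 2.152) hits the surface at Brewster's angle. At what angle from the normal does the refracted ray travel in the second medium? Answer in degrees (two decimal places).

θ_t ≈ 37.99°

First find Brewster's angle: tan θ_B = 2.152/1.681 = 1.2802, giving θ_B = 52.01°.
The refracted ray is perpendicular to the reflected ray, so θ_t = 90° − θ_B = 37.99°.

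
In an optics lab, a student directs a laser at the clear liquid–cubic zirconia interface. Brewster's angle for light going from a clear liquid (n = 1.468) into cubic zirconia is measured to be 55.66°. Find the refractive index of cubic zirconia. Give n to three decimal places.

n ≈ 2.149

Full polarization of the reflected beam means tan θ_B = n₂/n₁, where n₁ is the incident medium (a clear liquid).
n₂ = n₁ tan θ_B = 1.468 × tan 55.66° = 2.149.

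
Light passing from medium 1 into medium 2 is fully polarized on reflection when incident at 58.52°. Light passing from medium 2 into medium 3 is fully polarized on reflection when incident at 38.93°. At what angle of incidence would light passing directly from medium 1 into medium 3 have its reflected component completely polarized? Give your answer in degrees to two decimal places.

Each Brewster angle gives a ratio: n₂/n₁ = tan 58.52° = 1.6331, n₃/n₂ = tan 38.93° = 0.8078.
So n₃/n₁ = (n₂/n₁)(n₃/n₂) = 1.6331 × 0.8078 = 1.3192.
θ_B(1→3) = arctan(1.3192) = 52.84°.

θ_B ≈ 52.84°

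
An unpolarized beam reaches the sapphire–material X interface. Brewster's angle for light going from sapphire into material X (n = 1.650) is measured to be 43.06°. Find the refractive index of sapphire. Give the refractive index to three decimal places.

n ≈ 1.766

At Brewster's angle, tan θ_B = n₂/n₁ with n₁ on the incident side (sapphire) and n₂ on the transmitted side (material X).
n₁ = n₂ / tan θ_B = 1.650 / tan 43.06° = 1.766.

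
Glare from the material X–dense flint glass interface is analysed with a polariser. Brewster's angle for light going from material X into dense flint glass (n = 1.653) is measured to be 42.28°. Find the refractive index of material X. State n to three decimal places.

n ≈ 1.818

Brewster's law: tan θ_B = n₂/n₁ (light incident in material X, refracted into dense flint glass).
n₁ = n₂ / tan θ_B = 1.653 / tan 42.28° = 1.818.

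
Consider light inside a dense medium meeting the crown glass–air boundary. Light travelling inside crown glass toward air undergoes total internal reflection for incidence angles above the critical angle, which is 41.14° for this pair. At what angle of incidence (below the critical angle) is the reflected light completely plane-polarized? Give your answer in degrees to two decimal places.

θ_B ≈ 33.34°

n₂/n₁ = sin θ_c = sin 41.14° = 0.6579.
tan θ_B equals the same ratio, so θ_B = arctan(0.6579) = 33.34°.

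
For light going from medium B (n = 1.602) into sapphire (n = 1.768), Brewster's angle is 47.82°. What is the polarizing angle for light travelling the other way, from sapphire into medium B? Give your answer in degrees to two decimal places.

The two Brewster angles are complementary: θ_B' = 90° − θ_B = 90° − 47.82° = 42.18°.

θ_B' ≈ 42.18°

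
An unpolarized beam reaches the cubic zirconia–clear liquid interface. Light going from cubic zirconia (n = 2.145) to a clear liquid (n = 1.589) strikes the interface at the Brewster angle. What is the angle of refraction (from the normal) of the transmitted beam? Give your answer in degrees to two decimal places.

θ_B = arctan(n₂/n₁) = arctan(1.589/2.145) = 36.53°.
The refracted ray is perpendicular to the reflected ray, so θ_t = 90° − θ_B = 53.47°.

θ_t ≈ 53.47°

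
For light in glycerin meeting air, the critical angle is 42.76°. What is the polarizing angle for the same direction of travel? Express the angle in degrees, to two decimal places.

At the critical angle sin θ_c = n₂/n₁, giving n₂/n₁ = sin 42.76° = 0.6789.
Then tan θ_B = n₂/n₁ = 0.6789, so θ_B = arctan 0.6789 = 34.17°.

θ_B ≈ 34.17°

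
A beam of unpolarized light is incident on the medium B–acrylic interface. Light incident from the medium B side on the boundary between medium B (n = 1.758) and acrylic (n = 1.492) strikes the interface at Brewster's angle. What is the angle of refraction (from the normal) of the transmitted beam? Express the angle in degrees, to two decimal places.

θ_B = arctan(n₂/n₁) = arctan(1.492/1.758) = 40.32°.
Since θ_B + θ_t = 90° at Brewster incidence, θ_t = 90° − 40.32° = 49.68°.

θ_t ≈ 49.68°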